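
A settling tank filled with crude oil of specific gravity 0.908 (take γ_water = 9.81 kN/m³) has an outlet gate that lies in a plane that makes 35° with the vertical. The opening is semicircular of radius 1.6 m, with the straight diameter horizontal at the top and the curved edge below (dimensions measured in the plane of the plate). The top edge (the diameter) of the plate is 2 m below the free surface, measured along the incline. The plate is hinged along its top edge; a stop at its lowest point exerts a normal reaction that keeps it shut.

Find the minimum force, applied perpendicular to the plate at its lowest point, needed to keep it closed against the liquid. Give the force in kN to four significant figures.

P ≈ 36.64 kN

γ = 0.908 × 9.81 = 8.90748 kN/m³.
The plate makes 35° with the vertical, i.e. θ = 90° − 35° = 55° to the horizontal. Measuring y along the incline from the free-surface line, vertical depth h = y·sinθ with sinθ = 0.819152.
The centroid of a semicircle lies 4r/(3π) = 0.679061 m from the diameter, here below the top edge, so y_c = 2 + 0.679061 = 2.67906 m and h_c = 2.67906 × 0.819152 = 2.19456 m.
A = πr²/2 = π × 1.6²/2 = 4.02124 m².
Resultant F = γ·h_c·A = 8.90748 × 2.19456 × 4.02124 = 78.6072 kN.
I_c = (π/8 − 8/(9π))·r⁴ = 0.109757 × 1.6⁴ = 0.719303 m⁴.
Centre of pressure: y_p = y_c + I_c/(y_c·A) = 2.67906 + 0.719303/(2.67906 × 4.02124) = 2.67906 + 0.0667682 = 2.74583 m along the plane.
The resultant acts 0.679061 + 0.0667682 = 0.745829 m (along the plate) below the hinge at the top edge, so the moment about the hinge is M = F × 0.745829 = 78.6072 × 0.745829 = 58.6275 kN·m.
A normal force at the bottom, 1.6 m from the hinge, must supply this moment: P = 58.6275/1.6 = 36.6422 kN.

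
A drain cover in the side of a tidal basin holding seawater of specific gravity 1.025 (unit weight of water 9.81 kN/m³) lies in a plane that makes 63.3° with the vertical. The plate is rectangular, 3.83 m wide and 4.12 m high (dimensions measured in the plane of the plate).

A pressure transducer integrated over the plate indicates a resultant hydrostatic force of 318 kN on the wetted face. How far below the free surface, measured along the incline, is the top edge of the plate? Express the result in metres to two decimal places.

y_top ≈ 2.40 m

γ = 1.025 × 9.81 = 10.05525 kN/m³.
A = 3.83 × 4.12 = 15.7796 m².
From F = γ·h_c·A, the centroid depth is h_c = 318/(10.05525 × 15.7796) = 2.00419 m.
The plate makes 63.3° with the vertical, i.e. θ = 90° − 63.3° = 26.7° to the horizontal. Measuring y along the incline from the free-surface line, vertical depth h = y·sinθ with sinθ = 0.449319.
Along the incline, y_c = h_c/sinθ = 2.00419/0.449319 = 4.46051 m.
The centroid lies 4.12/2 = 2.06 m below the top edge, so the top edge sits at y_top = 4.46051 − 2.06 = 2.40051 m along the incline.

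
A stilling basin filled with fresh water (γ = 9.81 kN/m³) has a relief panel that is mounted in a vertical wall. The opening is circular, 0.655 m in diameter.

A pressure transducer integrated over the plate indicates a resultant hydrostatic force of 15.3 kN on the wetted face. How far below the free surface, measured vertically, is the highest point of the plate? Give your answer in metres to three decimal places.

γ = 9.81 kN/m³.
A = π(0.3275)² = 0.336955 m².
From F = γ·h_c·A, the centroid depth is h_c = 15.3/(9.81 × 0.336955) = 4.62861 m.
The centroid is at the centre, 0.3275 m below the top of the plate, so the highest point sits at h_top = 4.62861 − 0.3275 = 4.30111 m below the surface.

d_top ≈ 4.301 m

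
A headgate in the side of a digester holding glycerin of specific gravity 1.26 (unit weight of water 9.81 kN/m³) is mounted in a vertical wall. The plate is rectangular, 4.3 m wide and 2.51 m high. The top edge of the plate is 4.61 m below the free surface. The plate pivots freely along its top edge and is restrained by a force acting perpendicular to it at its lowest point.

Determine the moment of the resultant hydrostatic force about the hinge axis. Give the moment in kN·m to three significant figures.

M ≈ 1050 kN·m

γ = 1.26 × 9.81 = 12.3606 kN/m³.
The centroid lies 2.51/2 = 1.255 m below the top edge, so the centroid depth is h_c = 4.61 + 1.255 = 5.865 m.
A = 4.3 × 2.51 = 10.793 m².
Resultant F = γ·h_c·A = 12.3606 × 5.865 × 10.793 = 782.438 kN.
I_c = b·h³/12 = 4.3 × 2.51³/12 = 5.66641 m⁴.
Centre of pressure: y_p = y_c + I_c/(y_c·A) = 5.865 + 5.66641/(5.865 × 10.793) = 5.865 + 0.0895154 = 5.95452 m along the plane.
The resultant acts 1.255 + 0.0895154 = 1.34452 m (along the plate) below the hinge at the top edge, so the moment about the hinge is M = F × 1.34452 = 782.438 × 1.34452 = 1052 kN·m.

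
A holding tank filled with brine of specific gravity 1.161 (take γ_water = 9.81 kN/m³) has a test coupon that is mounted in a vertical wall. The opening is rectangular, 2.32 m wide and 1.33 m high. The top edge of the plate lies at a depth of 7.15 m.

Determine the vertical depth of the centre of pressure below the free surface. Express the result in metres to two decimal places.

γ = 1.161 × 9.81 = 11.38941 kN/m³.
The centroid lies 1.33/2 = 0.665 m below the top edge, so the centroid depth is h_c = 7.15 + 0.665 = 7.815 m.
A = 2.32 × 1.33 = 3.0856 m².
Resultant F = γ·h_c·A = 11.38941 × 7.815 × 3.0856 = 274.644 kN.
I_c = b·h³/12 = 2.32 × 1.33³/12 = 0.454843 m⁴.
Centre of pressure: y_p = y_c + I_c/(y_c·A) = 7.815 + 0.454843/(7.815 × 3.0856) = 7.815 + 0.0188622 = 7.83386 m along the plane.

h_p = 7.83 m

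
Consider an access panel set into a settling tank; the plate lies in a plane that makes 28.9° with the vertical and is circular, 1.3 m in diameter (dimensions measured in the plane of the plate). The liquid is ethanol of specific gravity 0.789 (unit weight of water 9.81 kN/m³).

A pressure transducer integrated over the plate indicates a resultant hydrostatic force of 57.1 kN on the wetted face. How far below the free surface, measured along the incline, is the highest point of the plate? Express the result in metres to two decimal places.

γ = 0.789 × 9.81 = 7.74009 kN/m³.
A = π(0.65)² = 1.32732 m².
From F = γ·h_c·A, the centroid depth is h_c = 57.1/(7.74009 × 1.32732) = 5.55795 m.
The plate makes 28.9° with the vertical, i.e. θ = 90° − 28.9° = 61.1° to the horizontal. Measuring y along the incline from the free-surface line, vertical depth h = y·sinθ with sinθ = 0.875465.
Along the incline, y_c = h_c/sinθ = 5.55795/0.875465 = 6.34857 m.
The centroid is at the centre, 0.65 m below the top of the plate, so the highest point sits at y_top = 6.34857 − 0.65 = 5.69857 m along the incline.

y_top ≈ 5.70 m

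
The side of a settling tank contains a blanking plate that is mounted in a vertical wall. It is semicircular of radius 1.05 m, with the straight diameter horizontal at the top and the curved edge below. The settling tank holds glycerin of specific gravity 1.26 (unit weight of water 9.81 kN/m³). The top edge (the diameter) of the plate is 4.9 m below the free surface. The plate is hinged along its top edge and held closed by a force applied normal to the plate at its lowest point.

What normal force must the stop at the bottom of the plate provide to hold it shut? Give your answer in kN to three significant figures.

γ = 1.26 × 9.81 = 12.3606 kN/m³.
The centroid of a semicircle lies 4r/(3π) = 0.445634 m from the diameter, here below the top edge, so the centroid depth is h_c = 4.9 + 0.445634 = 5.34563 m.
A = πr²/2 = π × 1.05²/2 = 1.7318 m².
Resultant F = γ·h_c·A = 12.3606 × 5.34563 × 1.7318 = 114.429 kN.
I_c = (π/8 − 8/(9π))·r⁴ = 0.109757 × 1.05⁴ = 0.13341 m⁴.
Centre of pressure: y_p = y_c + I_c/(y_c·A) = 5.34563 + 0.13341/(5.34563 × 1.7318) = 5.34563 + 0.0144109 = 5.36004 m along the plane.
The resultant acts 0.445634 + 0.0144109 = 0.460045 m (along the plate) below the hinge at the top edge, so the moment about the hinge is M = F × 0.460045 = 114.429 × 0.460045 = 52.6425 kN·m.
A normal force at the bottom, 1.05 m from the hinge, must supply this moment: P = 52.6425/1.05 = 50.1357 kN.

P ≈ 50.1 kN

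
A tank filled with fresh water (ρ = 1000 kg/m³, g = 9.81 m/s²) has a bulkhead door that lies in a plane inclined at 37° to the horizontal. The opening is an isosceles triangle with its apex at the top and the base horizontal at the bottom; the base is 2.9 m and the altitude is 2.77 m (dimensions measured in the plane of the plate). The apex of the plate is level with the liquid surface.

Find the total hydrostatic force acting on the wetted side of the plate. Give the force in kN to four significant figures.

F ≈ 43.79 kN

γ = ρg = 1000 × 9.81 = 9810 N/m³ = 9.81 kN/m³.
Let θ = 37° be the plate's angle to the horizontal; measure y along the incline from where the plane meets the free surface. Vertical depth h = y·sinθ with sinθ = 0.601815.
With the apex up, the centroid sits 2h/3 = 2 × 2.77/3 = 1.84667 m below the apex, so y_c = 1.84667 m and h_c = 1.84667 × 0.601815 = 1.11135 m.
A = ½ × 2.9 × 2.77 = 4.0165 m².
Resultant F = γ·h_c·A = 9.81 × 1.11135 × 4.0165 = 43.7893 kN.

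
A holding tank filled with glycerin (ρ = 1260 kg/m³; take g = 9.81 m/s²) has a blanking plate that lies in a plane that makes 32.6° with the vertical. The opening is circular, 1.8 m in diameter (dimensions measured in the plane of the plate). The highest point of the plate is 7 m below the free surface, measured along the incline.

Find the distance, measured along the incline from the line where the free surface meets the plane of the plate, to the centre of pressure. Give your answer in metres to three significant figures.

γ = ρg = 1260 × 9.81 / 1000 = 12.3606 kN/m³.
The plate makes 32.6° with the vertical, i.e. θ = 90° − 32.6° = 57.4° to the horizontal. Measuring y along the incline from the free-surface line, vertical depth h = y·sinθ with sinθ = 0.842452.
The centroid is at the centre, 0.9 m below the top of the plate, so y_c = 7 + 0.9 = 7.9 m and h_c = 7.9 × 0.842452 = 6.65537 m.
A = π(0.9)² = 2.54469 m².
Resultant F = γ·h_c·A = 12.3606 × 6.65537 × 2.54469 = 209.337 kN.
I_c = πr⁴/4 = π × 0.9⁴/4 = 0.5153 m⁴.
Centre of pressure: y_p = y_c + I_c/(y_c·A) = 7.9 + 0.5153/(7.9 × 2.54469) = 7.9 + 0.0256329 = 7.92563 m along the plane.

y_p = 7.93 m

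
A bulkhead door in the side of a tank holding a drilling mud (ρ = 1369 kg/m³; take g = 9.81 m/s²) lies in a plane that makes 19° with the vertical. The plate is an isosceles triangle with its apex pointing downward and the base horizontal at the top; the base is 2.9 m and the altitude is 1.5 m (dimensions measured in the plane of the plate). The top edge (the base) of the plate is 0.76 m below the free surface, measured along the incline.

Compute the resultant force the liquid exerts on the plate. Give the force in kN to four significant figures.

F ≈ 34.80 kN

γ = ρg = 1369 × 9.81 / 1000 = 13.42989 kN/m³.
The plate makes 19° with the vertical, i.e. θ = 90° − 19° = 71° to the horizontal. Measuring y along the incline from the free-surface line, vertical depth h = y·sinθ with sinθ = 0.945519.
With the apex down, the centroid sits h/3 = 1.5/3 = 0.5 m below the base (the top edge), so y_c = 0.76 + 0.5 = 1.26 m and h_c = 1.26 × 0.945519 = 1.19135 m.
A = ½ × 2.9 × 1.5 = 2.175 m².
Resultant F = γ·h_c·A = 13.42989 × 1.19135 × 2.175 = 34.7993 kN.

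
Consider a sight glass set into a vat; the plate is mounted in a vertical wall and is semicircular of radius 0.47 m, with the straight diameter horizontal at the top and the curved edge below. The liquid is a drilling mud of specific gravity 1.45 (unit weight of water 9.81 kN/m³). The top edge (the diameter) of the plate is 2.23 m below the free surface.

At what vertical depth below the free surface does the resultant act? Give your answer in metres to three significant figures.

γ = 1.45 × 9.81 = 14.2245 kN/m³.
The centroid of a semicircle lies 4r/(3π) = 0.199474 m from the diameter, here below the top edge, so the centroid depth is h_c = 2.23 + 0.199474 = 2.42947 m.
A = πr²/2 = π × 0.47²/2 = 0.346989 m².
Resultant F = γ·h_c·A = 14.2245 × 2.42947 × 0.346989 = 11.9912 kN.
I_c = (π/8 − 8/(9π))·r⁴ = 0.109757 × 0.47⁴ = 0.00535579 m⁴.
Centre of pressure: y_p = y_c + I_c/(y_c·A) = 2.42947 + 0.00535579/(2.42947 × 0.346989) = 2.42947 + 0.00635326 = 2.43582 m along the plane.

h_p = 2.44 m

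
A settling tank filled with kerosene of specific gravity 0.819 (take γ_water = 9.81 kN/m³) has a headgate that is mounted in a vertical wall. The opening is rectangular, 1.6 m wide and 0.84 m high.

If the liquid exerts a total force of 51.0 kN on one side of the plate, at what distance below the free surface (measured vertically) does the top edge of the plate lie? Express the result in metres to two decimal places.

d_top ≈ 4.30 m

γ = 0.819 × 9.81 = 8.03439 kN/m³.
A = 1.6 × 0.84 = 1.344 m².
From F = γ·h_c·A, the centroid depth is h_c = 51.0/(8.03439 × 1.344) = 4.723 m.
The centroid lies 0.84/2 = 0.42 m below the top edge, so the top edge sits at h_top = 4.723 − 0.42 = 4.303 m below the surface.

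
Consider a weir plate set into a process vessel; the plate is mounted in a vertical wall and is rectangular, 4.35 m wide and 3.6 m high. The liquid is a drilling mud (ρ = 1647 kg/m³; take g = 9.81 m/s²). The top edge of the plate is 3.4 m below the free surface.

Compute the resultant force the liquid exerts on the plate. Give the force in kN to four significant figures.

γ = ρg = 1647 × 9.81 / 1000 = 16.15707 kN/m³.
The centroid lies 3.6/2 = 1.8 m below the top edge, so the centroid depth is h_c = 3.4 + 1.8 = 5.2 m.
A = 4.35 × 3.6 = 15.66 m².
Resultant F = γ·h_c·A = 16.15707 × 5.2 × 15.66 = 1315.7 kN.

F ≈ 1316 kN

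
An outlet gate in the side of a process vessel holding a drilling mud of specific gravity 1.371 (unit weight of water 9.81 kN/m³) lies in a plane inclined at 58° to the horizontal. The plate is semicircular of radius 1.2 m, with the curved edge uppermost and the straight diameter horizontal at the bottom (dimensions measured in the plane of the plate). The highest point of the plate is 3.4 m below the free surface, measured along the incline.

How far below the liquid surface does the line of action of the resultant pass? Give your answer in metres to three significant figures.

γ = 1.371 × 9.81 = 13.44951 kN/m³.
Let θ = 58° be the plate's angle to the horizontal; measure y along the incline from where the plane meets the free surface. Vertical depth h = y·sinθ with sinθ = 0.848048.
The centroid lies 4r/(3π) = 0.509296 m above the diameter, so r − 4r/(3π) = 1.2 − 0.509296 = 0.690704 m below the topmost point, so y_c = 3.4 + 0.690704 = 4.0907 m and h_c = 4.0907 × 0.848048 = 3.46911 m.
A = πr²/2 = π × 1.2²/2 = 2.26195 m².
Resultant F = γ·h_c·A = 13.44951 × 3.46911 × 2.26195 = 105.538 kN.
I_c = (π/8 − 8/(9π))·r⁴ = 0.109757 × 1.2⁴ = 0.227592 m⁴.
Centre of pressure: y_p = y_c + I_c/(y_c·A) = 4.0907 + 0.227592/(4.0907 × 2.26195) = 4.0907 + 0.0245967 = 4.1153 m along the plane.
Vertically, h_p = y_p·sinθ = 4.1153 × 0.848048 = 3.48997 m.

h_p = 3.49 m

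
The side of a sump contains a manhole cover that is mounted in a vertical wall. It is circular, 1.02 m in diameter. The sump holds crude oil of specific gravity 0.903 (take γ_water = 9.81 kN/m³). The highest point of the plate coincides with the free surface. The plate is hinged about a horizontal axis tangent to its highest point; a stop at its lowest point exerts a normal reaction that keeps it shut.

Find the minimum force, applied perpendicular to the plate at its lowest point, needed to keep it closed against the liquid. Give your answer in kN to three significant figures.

P ≈ 2.31 kN

γ = 0.903 × 9.81 = 8.85843 kN/m³.
The centroid is at the centre, 0.51 m below the top of the plate, so the centroid depth is h_c = 0.51 m.
A = π(0.51)² = 0.817128 m².
Resultant F = γ·h_c·A = 8.85843 × 0.51 × 0.817128 = 3.69162 kN.
I_c = πr⁴/4 = π × 0.51⁴/4 = 0.0531338 m⁴.
Centre of pressure: y_p = y_c + I_c/(y_c·A) = 0.51 + 0.0531338/(0.51 × 0.817128) = 0.51 + 0.1275 = 0.6375 m along the plane.
The resultant acts 0.51 + 0.1275 = 0.6375 m (along the plate) below the hinge at the top edge, so the moment about the hinge is M = F × 0.6375 = 3.69162 × 0.6375 = 2.35341 kN·m.
A normal force at the bottom, 1.02 m from the hinge, must supply this moment: P = 2.35341/1.02 = 2.30726 kN.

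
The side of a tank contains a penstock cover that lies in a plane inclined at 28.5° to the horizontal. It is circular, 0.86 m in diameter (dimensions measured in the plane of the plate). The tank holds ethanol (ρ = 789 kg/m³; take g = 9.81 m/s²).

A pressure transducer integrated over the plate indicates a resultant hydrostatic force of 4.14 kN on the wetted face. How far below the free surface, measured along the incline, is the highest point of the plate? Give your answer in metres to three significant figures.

γ = ρg = 789 × 9.81 / 1000 = 7.74009 kN/m³.
A = π(0.43)² = 0.58088 m².
From F = γ·h_c·A, the centroid depth is h_c = 4.14/(7.74009 × 0.58088) = 0.920806 m.
Let θ = 28.5° be the plate's angle to the horizontal; measure y along the incline from where the plane meets the free surface. Vertical depth h = y·sinθ with sinθ = 0.477159.
Along the incline, y_c = h_c/sinθ = 0.920806/0.477159 = 1.92977 m.
The centroid is at the centre, 0.43 m below the top of the plate, so the highest point sits at y_top = 1.92977 − 0.43 = 1.49977 m along the incline.

y_top ≈ 1.50 m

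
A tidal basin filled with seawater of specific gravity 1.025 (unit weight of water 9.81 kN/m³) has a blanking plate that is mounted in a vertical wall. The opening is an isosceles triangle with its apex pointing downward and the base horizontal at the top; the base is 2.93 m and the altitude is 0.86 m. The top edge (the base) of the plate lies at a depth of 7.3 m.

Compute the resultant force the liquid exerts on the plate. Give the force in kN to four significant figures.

γ = 1.025 × 9.81 = 10.05525 kN/m³.
With the apex down, the centroid sits h/3 = 0.86/3 = 0.286667 m below the base (the top edge), so the centroid depth is h_c = 7.3 + 0.286667 = 7.58667 m.
A = ½ × 2.93 × 0.86 = 1.2599 m².
Resultant F = γ·h_c·A = 10.05525 × 7.58667 × 1.2599 = 96.1126 kN.

F ≈ 96.11 kN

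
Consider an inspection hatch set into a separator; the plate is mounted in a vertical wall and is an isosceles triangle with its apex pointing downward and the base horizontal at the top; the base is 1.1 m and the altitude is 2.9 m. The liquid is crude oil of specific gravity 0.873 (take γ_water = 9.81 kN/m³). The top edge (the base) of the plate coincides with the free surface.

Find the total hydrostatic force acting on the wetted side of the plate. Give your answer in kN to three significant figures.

γ = 0.873 × 9.81 = 8.56413 kN/m³.
With the apex down, the centroid sits h/3 = 2.9/3 = 0.966667 m below the base (the top edge), so the centroid depth is h_c = 0.966667 m.
A = ½ × 1.1 × 2.9 = 1.595 m².
Resultant F = γ·h_c·A = 8.56413 × 0.966667 × 1.595 = 13.2045 kN.

F ≈ 13.2 kN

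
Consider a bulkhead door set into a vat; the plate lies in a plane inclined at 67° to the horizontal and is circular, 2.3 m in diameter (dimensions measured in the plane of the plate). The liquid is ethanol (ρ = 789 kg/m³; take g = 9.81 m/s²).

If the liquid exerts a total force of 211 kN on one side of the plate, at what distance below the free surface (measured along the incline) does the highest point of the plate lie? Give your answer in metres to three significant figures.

γ = ρg = 789 × 9.81 / 1000 = 7.74009 kN/m³.
A = π(1.15)² = 4.15476 m².
From F = γ·h_c·A, the centroid depth is h_c = 211/(7.74009 × 4.15476) = 6.56131 m.
Let θ = 67° be the plate's angle to the horizontal; measure y along the incline from where the plane meets the free surface. Vertical depth h = y·sinθ with sinθ = 0.920505.
Along the incline, y_c = h_c/sinθ = 6.56131/0.920505 = 7.12795 m.
The centroid is at the centre, 1.15 m below the top of the plate, so the highest point sits at y_top = 7.12795 − 1.15 = 5.97795 m along the incline.

y_top ≈ 5.98 m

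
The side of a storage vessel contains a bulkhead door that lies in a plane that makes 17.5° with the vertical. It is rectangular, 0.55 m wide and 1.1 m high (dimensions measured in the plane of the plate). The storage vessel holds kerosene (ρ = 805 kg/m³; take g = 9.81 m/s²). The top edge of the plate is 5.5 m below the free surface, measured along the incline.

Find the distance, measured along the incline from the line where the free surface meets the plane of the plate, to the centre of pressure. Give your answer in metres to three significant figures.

γ = ρg = 805 × 9.81 / 1000 = 7.89705 kN/m³.
The plate makes 17.5° with the vertical, i.e. θ = 90° − 17.5° = 72.5° to the horizontal. Measuring y along the incline from the free-surface line, vertical depth h = y·sinθ with sinθ = 0.953717.
The centroid lies 1.1/2 = 0.55 m below the top edge, so y_c = 5.5 + 0.55 = 6.05 m and h_c = 6.05 × 0.953717 = 5.76999 m.
A = 0.55 × 1.1 = 0.605 m².
Resultant F = γ·h_c·A = 7.89705 × 5.76999 × 0.605 = 27.5674 kN.
I_c = b·h³/12 = 0.55 × 1.1³/12 = 0.0610042 m⁴.
Centre of pressure: y_p = y_c + I_c/(y_c·A) = 6.05 + 0.0610042/(6.05 × 0.605) = 6.05 + 0.0166667 = 6.06667 m along the plane.

y_p = 6.07 m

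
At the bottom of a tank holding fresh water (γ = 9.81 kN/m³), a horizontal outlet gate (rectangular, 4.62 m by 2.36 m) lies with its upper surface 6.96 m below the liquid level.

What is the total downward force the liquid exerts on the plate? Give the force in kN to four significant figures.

F ≈ 744.4 kN

γ = 9.81 kN/m³.
The plate is horizontal, so pressure is uniform at p = γ·h = 9.81 × 6.96 = 68.2776 kN/m².
A = 4.62 × 2.36 = 10.9032 m².
F = p·A = 68.2776 × 10.9032 = 744.444 kN.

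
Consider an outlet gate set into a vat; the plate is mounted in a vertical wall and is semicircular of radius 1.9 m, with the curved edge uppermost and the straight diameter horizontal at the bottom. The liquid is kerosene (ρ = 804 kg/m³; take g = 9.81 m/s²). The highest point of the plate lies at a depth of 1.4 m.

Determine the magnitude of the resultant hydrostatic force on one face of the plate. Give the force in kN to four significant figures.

F ≈ 111.5 kN

γ = ρg = 804 × 9.81 / 1000 = 7.88724 kN/m³.
The centroid lies 4r/(3π) = 0.806385 m above the diameter, so r − 4r/(3π) = 1.9 − 0.806385 = 1.09361 m below the topmost point, so the centroid depth is h_c = 1.4 + 1.09361 = 2.49361 m.
A = πr²/2 = π × 1.9²/2 = 5.67057 m².
Resultant F = γ·h_c·A = 7.88724 × 2.49361 × 5.67057 = 111.527 kN.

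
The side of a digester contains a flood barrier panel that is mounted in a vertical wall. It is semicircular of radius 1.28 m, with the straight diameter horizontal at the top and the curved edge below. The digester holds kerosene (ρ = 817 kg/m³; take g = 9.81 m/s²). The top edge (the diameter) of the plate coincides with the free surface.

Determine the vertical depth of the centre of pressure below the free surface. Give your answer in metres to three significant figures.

γ = ρg = 817 × 9.81 / 1000 = 8.01477 kN/m³.
The centroid of a semicircle lies 4r/(3π) = 0.543249 m from the diameter, here below the top edge, so the centroid depth is h_c = 0.543249 m.
A = πr²/2 = π × 1.28²/2 = 2.57359 m².
Resultant F = γ·h_c·A = 8.01477 × 0.543249 × 2.57359 = 11.2055 kN.
I_c = (π/8 − 8/(9π))·r⁴ = 0.109757 × 1.28⁴ = 0.294627 m⁴.
Centre of pressure: y_p = y_c + I_c/(y_c·A) = 0.543249 + 0.294627/(0.543249 × 2.57359) = 0.543249 + 0.210734 = 0.753983 m along the plane.

h_p = 0.754 m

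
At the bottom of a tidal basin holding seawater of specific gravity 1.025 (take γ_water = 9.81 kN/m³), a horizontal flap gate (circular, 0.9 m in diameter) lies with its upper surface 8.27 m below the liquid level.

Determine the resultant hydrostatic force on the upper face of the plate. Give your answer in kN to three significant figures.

F ≈ 52.9 kN

γ = 1.025 × 9.81 = 10.05525 kN/m³.
The plate is horizontal, so pressure is uniform at p = γ·h = 10.05525 × 8.27 = 83.1569 kN/m².
A = π(0.45)² = 0.636173 m².
F = p·A = 83.1569 × 0.636173 = 52.9022 kN.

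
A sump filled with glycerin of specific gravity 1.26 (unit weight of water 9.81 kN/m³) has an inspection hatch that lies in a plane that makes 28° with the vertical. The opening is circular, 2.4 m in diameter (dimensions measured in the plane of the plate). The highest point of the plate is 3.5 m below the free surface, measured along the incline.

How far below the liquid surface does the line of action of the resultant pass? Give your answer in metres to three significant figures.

h_p = 4.22 m

γ = 1.26 × 9.81 = 12.3606 kN/m³.
The plate makes 28° with the vertical, i.e. θ = 90° − 28° = 62° to the horizontal. Measuring y along the incline from the free-surface line, vertical depth h = y·sinθ with sinθ = 0.882948.
The centroid is at the centre, 1.2 m below the top of the plate, so y_c = 3.5 + 1.2 = 4.7 m and h_c = 4.7 × 0.882948 = 4.14986 m.
A = π(1.2)² = 4.52389 m².
Resultant F = γ·h_c·A = 12.3606 × 4.14986 × 4.52389 = 232.052 kN.
I_c = πr⁴/4 = π × 1.2⁴/4 = 1.6286 m⁴.
Centre of pressure: y_p = y_c + I_c/(y_c·A) = 4.7 + 1.6286/(4.7 × 4.52389) = 4.7 + 0.0765957 = 4.7766 m along the plane.
Vertically, h_p = y_p·sinθ = 4.7766 × 0.882948 = 4.21749 m.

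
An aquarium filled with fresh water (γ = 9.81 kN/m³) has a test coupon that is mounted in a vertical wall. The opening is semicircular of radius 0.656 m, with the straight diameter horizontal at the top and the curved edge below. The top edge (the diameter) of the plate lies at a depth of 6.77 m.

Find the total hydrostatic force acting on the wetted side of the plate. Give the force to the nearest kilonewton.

γ = 9.81 kN/m³.
The centroid of a semicircle lies 4r/(3π) = 0.278415 m from the diameter, here below the top edge, so the centroid depth is h_c = 6.77 + 0.278415 = 7.04841 m.
A = πr²/2 = π × 0.656²/2 = 0.67597 m².
Resultant F = γ·h_c·A = 9.81 × 7.04841 × 0.67597 = 46.7399 kN.

F ≈ 47 kN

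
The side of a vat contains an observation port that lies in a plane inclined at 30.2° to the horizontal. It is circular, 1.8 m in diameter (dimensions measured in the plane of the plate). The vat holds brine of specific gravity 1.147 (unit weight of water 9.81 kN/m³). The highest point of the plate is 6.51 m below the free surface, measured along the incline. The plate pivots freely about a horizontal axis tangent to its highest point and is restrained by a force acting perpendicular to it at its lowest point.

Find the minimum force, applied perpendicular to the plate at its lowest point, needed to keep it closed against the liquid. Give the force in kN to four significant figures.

P ≈ 54.98 kN

γ = 1.147 × 9.81 = 11.25207 kN/m³.
Let θ = 30.2° be the plate's angle to the horizontal; measure y along the incline from where the plane meets the free surface. Vertical depth h = y·sinθ with sinθ = 0.503020.
The centroid is at the centre, 0.9 m below the top of the plate, so y_c = 6.51 + 0.9 = 7.41 m and h_c = 7.41 × 0.503020 = 3.72738 m.
A = π(0.9)² = 2.54469 m².
Resultant F = γ·h_c·A = 11.25207 × 3.72738 × 2.54469 = 106.726 kN.
I_c = πr⁴/4 = π × 0.9⁴/4 = 0.5153 m⁴.
Centre of pressure: y_p = y_c + I_c/(y_c·A) = 7.41 + 0.5153/(7.41 × 2.54469) = 7.41 + 0.0273279 = 7.43733 m along the plane.
The resultant acts 0.9 + 0.0273279 = 0.927328 m (along the plate) below the hinge at the top edge, so the moment about the hinge is M = F × 0.927328 = 106.726 × 0.927328 = 98.97 kN·m.
A normal force at the bottom, 1.8 m from the hinge, must supply this moment: P = 98.97/1.8 = 54.9833 kN.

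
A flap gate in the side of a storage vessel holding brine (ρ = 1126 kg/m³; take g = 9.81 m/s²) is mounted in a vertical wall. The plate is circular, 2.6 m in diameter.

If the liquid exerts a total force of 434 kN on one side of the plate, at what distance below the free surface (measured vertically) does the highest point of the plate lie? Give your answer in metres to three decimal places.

d_top ≈ 6.100 m

γ = ρg = 1126 × 9.81 / 1000 = 11.04606 kN/m³.
A = π(1.3)² = 5.30929 m².
From F = γ·h_c·A, the centroid depth is h_c = 434/(11.04606 × 5.30929) = 7.40024 m.
The centroid is at the centre, 1.3 m below the top of the plate, so the highest point sits at h_top = 7.40024 − 1.3 = 6.10024 m below the surface.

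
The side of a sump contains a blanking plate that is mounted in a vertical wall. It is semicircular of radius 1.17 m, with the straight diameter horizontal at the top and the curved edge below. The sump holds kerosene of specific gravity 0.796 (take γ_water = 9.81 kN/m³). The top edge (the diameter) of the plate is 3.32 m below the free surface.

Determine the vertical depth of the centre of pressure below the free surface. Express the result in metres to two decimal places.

h_p = 3.84 m

γ = 0.796 × 9.81 = 7.80876 kN/m³.
The centroid of a semicircle lies 4r/(3π) = 0.496563 m from the diameter, here below the top edge, so the centroid depth is h_c = 3.32 + 0.496563 = 3.81656 m.
A = πr²/2 = π × 1.17²/2 = 2.15026 m².
Resultant F = γ·h_c·A = 7.80876 × 3.81656 × 2.15026 = 64.0833 kN.
I_c = (π/8 − 8/(9π))·r⁴ = 0.109757 × 1.17⁴ = 0.205672 m⁴.
Centre of pressure: y_p = y_c + I_c/(y_c·A) = 3.81656 + 0.205672/(3.81656 × 2.15026) = 3.81656 + 0.0250618 = 3.84162 m along the plane.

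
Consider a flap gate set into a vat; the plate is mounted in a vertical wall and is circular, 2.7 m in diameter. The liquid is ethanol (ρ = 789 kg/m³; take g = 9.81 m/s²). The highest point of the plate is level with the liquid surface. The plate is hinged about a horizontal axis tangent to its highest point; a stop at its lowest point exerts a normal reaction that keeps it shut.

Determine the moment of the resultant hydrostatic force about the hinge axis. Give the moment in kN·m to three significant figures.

M ≈ 101 kN·m

γ = ρg = 789 × 9.81 / 1000 = 7.74009 kN/m³.
The centroid is at the centre, 1.35 m below the top of the plate, so the centroid depth is h_c = 1.35 m.
A = π(1.35)² = 5.72555 m².
Resultant F = γ·h_c·A = 7.74009 × 1.35 × 5.72555 = 59.827 kN.
I_c = πr⁴/4 = π × 1.35⁴/4 = 2.6087 m⁴.
Centre of pressure: y_p = y_c + I_c/(y_c·A) = 1.35 + 2.6087/(1.35 × 5.72555) = 1.35 + 0.3375 = 1.6875 m along the plane.
The resultant acts 1.35 + 0.3375 = 1.6875 m (along the plate) below the hinge at the top edge, so the moment about the hinge is M = F × 1.6875 = 59.827 × 1.6875 = 100.958 kN·m.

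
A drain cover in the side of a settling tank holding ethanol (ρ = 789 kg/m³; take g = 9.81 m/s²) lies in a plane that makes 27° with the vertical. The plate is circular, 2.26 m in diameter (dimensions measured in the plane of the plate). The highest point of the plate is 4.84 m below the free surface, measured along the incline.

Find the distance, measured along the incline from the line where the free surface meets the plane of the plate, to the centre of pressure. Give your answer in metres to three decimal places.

γ = ρg = 789 × 9.81 / 1000 = 7.74009 kN/m³.
The plate makes 27° with the vertical, i.e. θ = 90° − 27° = 63° to the horizontal. Measuring y along the incline from the free-surface line, vertical depth h = y·sinθ with sinθ = 0.891007.
The centroid is at the centre, 1.13 m below the top of the plate, so y_c = 4.84 + 1.13 = 5.97 m and h_c = 5.97 × 0.891007 = 5.31931 m.
A = π(1.13)² = 4.0115 m².
Resultant F = γ·h_c·A = 7.74009 × 5.31931 × 4.0115 = 165.161 kN.
I_c = πr⁴/4 = π × 1.13⁴/4 = 1.28057 m⁴.
Centre of pressure: y_p = y_c + I_c/(y_c·A) = 5.97 + 1.28057/(5.97 × 4.0115) = 5.97 + 0.0534715 = 6.02347 m along the plane.

y_p = 6.023 m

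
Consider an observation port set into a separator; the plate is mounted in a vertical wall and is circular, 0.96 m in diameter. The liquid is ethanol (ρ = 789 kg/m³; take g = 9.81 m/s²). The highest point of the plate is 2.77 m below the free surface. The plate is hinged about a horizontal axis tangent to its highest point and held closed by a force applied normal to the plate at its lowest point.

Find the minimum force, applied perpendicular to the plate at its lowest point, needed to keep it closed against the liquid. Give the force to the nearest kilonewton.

P ≈ 9 kN

γ = ρg = 789 × 9.81 / 1000 = 7.74009 kN/m³.
The centroid is at the centre, 0.48 m below the top of the plate, so the centroid depth is h_c = 2.77 + 0.48 = 3.25 m.
A = π(0.48)² = 0.723823 m².
Resultant F = γ·h_c·A = 7.74009 × 3.25 × 0.723823 = 18.208 kN.
I_c = πr⁴/4 = π × 0.48⁴/4 = 0.0416922 m⁴.
Centre of pressure: y_p = y_c + I_c/(y_c·A) = 3.25 + 0.0416922/(3.25 × 0.723823) = 3.25 + 0.0177231 = 3.26772 m along the plane.
The resultant acts 0.48 + 0.0177231 = 0.497723 m (along the plate) below the hinge at the top edge, so the moment about the hinge is M = F × 0.497723 = 18.208 × 0.497723 = 9.06254 kN·m.
A normal force at the bottom, 0.96 m from the hinge, must supply this moment: P = 9.06254/0.96 = 9.44015 kN.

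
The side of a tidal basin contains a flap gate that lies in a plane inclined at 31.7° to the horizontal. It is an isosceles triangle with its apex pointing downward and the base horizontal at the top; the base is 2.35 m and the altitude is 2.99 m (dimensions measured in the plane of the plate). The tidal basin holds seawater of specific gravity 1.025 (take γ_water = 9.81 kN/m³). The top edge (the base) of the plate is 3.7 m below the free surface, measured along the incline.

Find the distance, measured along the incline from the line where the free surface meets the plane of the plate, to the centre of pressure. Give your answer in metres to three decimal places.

y_p = 4.802 m

γ = 1.025 × 9.81 = 10.05525 kN/m³.
Let θ = 31.7° be the plate's angle to the horizontal; measure y along the incline from where the plane meets the free surface. Vertical depth h = y·sinθ with sinθ = 0.525472.
With the apex down, the centroid sits h/3 = 2.99/3 = 0.996667 m below the base (the top edge), so y_c = 3.7 + 0.996667 = 4.69667 m and h_c = 4.69667 × 0.525472 = 2.46797 m.
A = ½ × 2.35 × 2.99 = 3.51325 m².
Resultant F = γ·h_c·A = 10.05525 × 2.46797 × 3.51325 = 87.185 kN.
I_c = b·h³/36 = 2.35 × 2.99³/36 = 1.74493 m⁴.
Centre of pressure: y_p = y_c + I_c/(y_c·A) = 4.69667 + 1.74493/(4.69667 × 3.51325) = 4.69667 + 0.10575 = 4.80242 m along the plane.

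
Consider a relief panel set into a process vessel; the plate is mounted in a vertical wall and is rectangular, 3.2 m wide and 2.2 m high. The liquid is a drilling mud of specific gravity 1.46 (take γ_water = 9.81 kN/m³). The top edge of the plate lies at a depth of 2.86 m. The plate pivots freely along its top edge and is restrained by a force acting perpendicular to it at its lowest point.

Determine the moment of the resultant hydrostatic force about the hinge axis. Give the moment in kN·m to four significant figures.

γ = 1.46 × 9.81 = 14.3226 kN/m³.
The centroid lies 2.2/2 = 1.1 m below the top edge, so the centroid depth is h_c = 2.86 + 1.1 = 3.96 m.
A = 3.2 × 2.2 = 7.04 m².
Resultant F = γ·h_c·A = 14.3226 × 3.96 × 7.04 = 399.291 kN.
I_c = b·h³/12 = 3.2 × 2.2³/12 = 2.83947 m⁴.
Centre of pressure: y_p = y_c + I_c/(y_c·A) = 3.96 + 2.83947/(3.96 × 7.04) = 3.96 + 0.101852 = 4.06185 m along the plane.
The resultant acts 1.1 + 0.101852 = 1.20185 m (along the plate) below the hinge at the top edge, so the moment about the hinge is M = F × 1.20185 = 399.291 × 1.20185 = 479.888 kN·m.

M ≈ 479.9 kN·m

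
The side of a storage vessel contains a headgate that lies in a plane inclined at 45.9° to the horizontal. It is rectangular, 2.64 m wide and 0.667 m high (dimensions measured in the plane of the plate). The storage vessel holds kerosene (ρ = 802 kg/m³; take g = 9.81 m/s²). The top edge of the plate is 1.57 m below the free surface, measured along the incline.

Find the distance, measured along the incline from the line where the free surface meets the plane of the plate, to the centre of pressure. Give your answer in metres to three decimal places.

y_p = 1.923 m

γ = ρg = 802 × 9.81 / 1000 = 7.86762 kN/m³.
Let θ = 45.9° be the plate's angle to the horizontal; measure y along the incline from where the plane meets the free surface. Vertical depth h = y·sinθ with sinθ = 0.718126.
The centroid lies 0.667/2 = 0.3335 m below the top edge, so y_c = 1.57 + 0.3335 = 1.9035 m and h_c = 1.9035 × 0.718126 = 1.36695 m.
A = 2.64 × 0.667 = 1.76088 m².
Resultant F = γ·h_c·A = 7.86762 × 1.36695 × 1.76088 = 18.9376 kN.
I_c = b·h³/12 = 2.64 × 0.667³/12 = 0.065283 m⁴.
Centre of pressure: y_p = y_c + I_c/(y_c·A) = 1.9035 + 0.065283/(1.9035 × 1.76088) = 1.9035 + 0.0194768 = 1.92298 m along the plane.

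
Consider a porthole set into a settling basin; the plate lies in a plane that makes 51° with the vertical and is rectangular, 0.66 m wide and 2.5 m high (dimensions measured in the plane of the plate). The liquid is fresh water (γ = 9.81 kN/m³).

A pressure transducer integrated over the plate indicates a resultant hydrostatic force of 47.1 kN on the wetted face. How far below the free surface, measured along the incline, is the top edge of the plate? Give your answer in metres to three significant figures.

y_top ≈ 3.37 m

γ = 9.81 kN/m³.
A = 0.66 × 2.5 = 1.65 m².
From F = γ·h_c·A, the centroid depth is h_c = 47.1/(9.81 × 1.65) = 2.90983 m.
The plate makes 51° with the vertical, i.e. θ = 90° − 51° = 39° to the horizontal. Measuring y along the incline from the free-surface line, vertical depth h = y·sinθ with sinθ = 0.629320.
Along the incline, y_c = h_c/sinθ = 2.90983/0.629320 = 4.62377 m.
The centroid lies 2.5/2 = 1.25 m below the top edge, so the top edge sits at y_top = 4.62377 − 1.25 = 3.37377 m along the incline.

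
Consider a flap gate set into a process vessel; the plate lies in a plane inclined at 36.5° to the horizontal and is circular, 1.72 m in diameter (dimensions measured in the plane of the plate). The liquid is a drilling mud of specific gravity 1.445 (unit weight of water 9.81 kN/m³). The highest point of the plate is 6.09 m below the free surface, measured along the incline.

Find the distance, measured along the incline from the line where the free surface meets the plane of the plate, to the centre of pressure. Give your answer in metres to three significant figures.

y_p = 6.98 m

γ = 1.445 × 9.81 = 14.17545 kN/m³.
Let θ = 36.5° be the plate's angle to the horizontal; measure y along the incline from where the plane meets the free surface. Vertical depth h = y·sinθ with sinθ = 0.594823.
The centroid is at the centre, 0.86 m below the top of the plate, so y_c = 6.09 + 0.86 = 6.95 m and h_c = 6.95 × 0.594823 = 4.13402 m.
A = π(0.86)² = 2.32352 m².
Resultant F = γ·h_c·A = 14.17545 × 4.13402 × 2.32352 = 136.162 kN.
I_c = πr⁴/4 = π × 0.86⁴/4 = 0.429619 m⁴.
Centre of pressure: y_p = y_c + I_c/(y_c·A) = 6.95 + 0.429619/(6.95 × 2.32352) = 6.95 + 0.0266043 = 6.9766 m along the plane.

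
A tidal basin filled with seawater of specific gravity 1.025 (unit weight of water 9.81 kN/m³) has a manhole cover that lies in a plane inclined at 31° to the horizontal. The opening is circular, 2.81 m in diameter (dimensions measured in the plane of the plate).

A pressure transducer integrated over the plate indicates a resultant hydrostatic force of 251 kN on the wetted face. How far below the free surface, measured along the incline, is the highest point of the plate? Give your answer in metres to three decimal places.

γ = 1.025 × 9.81 = 10.05525 kN/m³.
A = π(1.405)² = 6.20158 m².
From F = γ·h_c·A, the centroid depth is h_c = 251/(10.05525 × 6.20158) = 4.02512 m.
Let θ = 31° be the plate's angle to the horizontal; measure y along the incline from where the plane meets the free surface. Vertical depth h = y·sinθ with sinθ = 0.515038.
Along the incline, y_c = h_c/sinθ = 4.02512/0.515038 = 7.81519 m.
The centroid is at the centre, 1.405 m below the top of the plate, so the highest point sits at y_top = 7.81519 − 1.405 = 6.41019 m along the incline.

y_top ≈ 6.410 m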